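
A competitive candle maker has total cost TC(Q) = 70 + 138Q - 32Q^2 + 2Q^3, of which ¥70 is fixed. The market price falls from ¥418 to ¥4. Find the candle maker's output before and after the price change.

Output falls from 14 to 0 (the firm shuts down)

AVC = 138 - 32Q + 2Q^2, minimized at Q = 8 where min AVC = ¥10. MC = 138 - 64Q + 6Q^2.
With P = ¥418 above the shutdown price, P = MC gives Q = 14.
At P = ¥4 < min AVC = ¥10, price no longer covers variable cost at any output, so the firm shuts down: Q = 0.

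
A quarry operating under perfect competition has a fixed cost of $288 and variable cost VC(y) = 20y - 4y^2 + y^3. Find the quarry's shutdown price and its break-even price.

AVC = 20 - 4y + y^2; minimized at y = 2, giving min AVC = $16. That is the shutdown price.
ATC = 288/y + 20 - 4y + y^2. Setting dATC/dy = −288/y^2 − 4 + 2y = 0 gives y = 6 (since 2·6^3 − 4·6^2 = 288).
min ATC = 288/6 + 20 − 4·6 + 6^2 = $80. That is the break-even price.
Between these two prices the firm operates at a loss; above $80 it earns a profit.

Shutdown price = $16; break-even price = $80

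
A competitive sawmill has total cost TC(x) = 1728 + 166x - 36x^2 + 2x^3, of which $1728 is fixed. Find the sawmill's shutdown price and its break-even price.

AVC = 166 - 36x + 2x^2; minimized at x = 9, giving min AVC = $4. That is the shutdown price.
ATC = 1728/x + 166 - 36x + 2x^2. Setting dATC/dx = −1728/x^2 − 36 + 4x = 0 gives x = 12 (since 4·12^3 − 36·12^2 = 1728).
min ATC = 1728/12 + 166 − 36·12 + 2·12^2 = $166. That is the break-even price.
For $4 ≤ P < $166 the firm produces at a loss; below $4 it shuts down.

Shutdown price = $4; break-even price = $166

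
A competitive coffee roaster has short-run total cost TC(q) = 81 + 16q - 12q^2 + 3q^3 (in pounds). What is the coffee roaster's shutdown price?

£4 per unit

The shutdown price is the minimum of AVC. VC = 16q - 12q^2 + 3q^3, so AVC = 16 - 12q + 3q^2.
At the minimum of AVC, MC = AVC. MC = 16 - 24q + 9q^2; setting MC = AVC gives 6q^2 - 12q = 0, so q = 2. min AVC = 4.
The firm shuts down for any P below £4.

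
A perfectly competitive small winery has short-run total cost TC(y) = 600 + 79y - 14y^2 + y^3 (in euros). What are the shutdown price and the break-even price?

AVC = 79 - 14y + y^2; minimized at y = 7, giving min AVC = €30. That is the shutdown price.
ATC = 600/y + 79 - 14y + y^2. Setting dATC/dy = −600/y^2 − 14 + 2y = 0 gives y = 10 (since 2·10^3 − 14·10^2 = 600).
min ATC = 600/10 + 79 − 14·10 + 10^2 = €99. That is the break-even price.
Between these two prices the firm operates at a loss; above €99 it earns a profit.

Shutdown price = €30; break-even price = €99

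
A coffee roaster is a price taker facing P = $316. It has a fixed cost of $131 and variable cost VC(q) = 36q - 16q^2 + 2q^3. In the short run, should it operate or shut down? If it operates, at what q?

Produce at q = 10

Strip out fixed cost: VC = 36q - 16q^2 + 2q^3. Then AVC = 36 - 16q + 2q^2 and MC = 36 - 32q + 6q^2.
AVC is minimized where dAVC/dq = -16 + 4q = 0, at q = 4; min AVC = 36 - 16·4 + 2·4^2 = $4.
Since P = $316 ≥ min AVC = $4, price covers variable cost and the firm should produce.
P = MC gives -280 - 32q + 6q^2 = 0, with roots -14/3 and 10. Take the larger (rising MC): q* = 10.
Check: AVC at q = 10 is $76 ≤ P, so revenue covers variable cost.
Profit = P·q − TC = 316·10 − 891 = $2269.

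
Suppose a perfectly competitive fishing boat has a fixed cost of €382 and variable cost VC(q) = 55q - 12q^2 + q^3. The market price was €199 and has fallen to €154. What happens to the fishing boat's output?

AVC = 55 - 12q + q^2, minimized at q = 6 where min AVC = €19. MC = 55 - 24q + 3q^2.
With P = €199 above the shutdown price, P = MC gives q = 12.
At P = €154 ≥ min AVC, set P = MC: q = 11. The firm stays open but cuts output.

Output falls from 12 to 11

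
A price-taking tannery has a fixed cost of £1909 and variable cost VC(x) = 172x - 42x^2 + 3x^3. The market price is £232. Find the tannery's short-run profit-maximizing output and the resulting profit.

AVC = 172 - 42x + 3x^2 has its minimum £25 at x = 7; price £232 clears that bar, so the firm operates.
MC = 172 - 84x + 9x^2. Setting P = MC and taking the root on the rising branch gives x* = 10.
TR = 232·10 = 2320. TC = 1909 + 520 = 2429. Profit = 2320 − 2429 = -£109.
By producing, the firm covers all variable cost plus £1800 of fixed cost; shutting down would lose the full £1909.

Profit = -£109 at x = 10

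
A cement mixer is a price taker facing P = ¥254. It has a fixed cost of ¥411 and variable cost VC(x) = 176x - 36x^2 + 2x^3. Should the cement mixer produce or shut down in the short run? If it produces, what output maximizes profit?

Strip out fixed cost: VC = 176x - 36x^2 + 2x^3. Then AVC = 176 - 36x + 2x^2 and MC = 176 - 72x + 6x^2.
AVC is minimized where dAVC/dx = -36 + 4x = 0, at x = 9; min AVC = 176 - 36·9 + 2·9^2 = ¥14.
Since P = ¥254 ≥ min AVC = ¥14, price covers variable cost and the firm should produce.
P = MC gives -78 - 72x + 6x^2 = 0, with roots -1 and 13. Take the larger (rising MC): x* = 13.
Check: AVC at x = 13 is ¥46 ≤ P, so revenue covers variable cost.
Profit = P·x − TC = 254·13 − 1009 = ¥2293.

Produce at x = 13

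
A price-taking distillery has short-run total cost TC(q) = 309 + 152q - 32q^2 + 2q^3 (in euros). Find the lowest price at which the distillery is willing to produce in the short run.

The shutdown price is the minimum of AVC. VC = 152q - 32q^2 + 2q^3, so AVC = 152 - 32q + 2q^2.
dAVC/dq = -32 + 4q = 0 gives q = 8. min AVC = 152 - 32·8 + 2·8^2 = 24.
So the shutdown price is €24.

€24 per unit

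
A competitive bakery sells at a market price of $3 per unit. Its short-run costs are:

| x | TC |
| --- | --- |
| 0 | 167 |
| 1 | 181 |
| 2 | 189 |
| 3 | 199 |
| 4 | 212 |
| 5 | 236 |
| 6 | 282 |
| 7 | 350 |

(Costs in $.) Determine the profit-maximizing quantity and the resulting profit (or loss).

x = 0 (shut down); profit = -$167

Tabulate TR − TC: x=0: -167; x=1: -178; x=2: -183; x=3: -190; x=4: -200; x=5: -221; x=6: -264; x=7: -329.
Profit is highest at x = 0. Equivalently, the lowest AVC in the table is 32/3 ≈ $10.67 at x = 3, and P = $3 falls below it — price never covers variable cost, so the firm shuts down and loses only its fixed cost.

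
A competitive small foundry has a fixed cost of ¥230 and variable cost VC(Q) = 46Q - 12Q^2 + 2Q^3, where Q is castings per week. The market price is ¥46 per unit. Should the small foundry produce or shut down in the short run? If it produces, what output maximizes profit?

Variable cost is VC = 46Q - 12Q^2 + 2Q^3, so AVC = VC/Q = 46 - 12Q + 2Q^2 and MC = dTC/dQ = 46 - 24Q + 6Q^2.
AVC is minimized where dAVC/dQ = -12 + 4Q = 0, at Q = 3; min AVC = 46 - 12·3 + 2·3^2 = ¥28.
Since P = ¥46 ≥ min AVC = ¥28, price covers variable cost and the firm should produce.
Set P = MC: 46 = 46 - 24Q + 6Q^2 → -24Q + 6Q^2 = 0. The roots are Q = 0 and Q = 4; the profit-maximizing output is on the rising part of MC, so Q* = 4.
Check: AVC at Q = 4 is ¥30 ≤ P, so revenue covers variable cost.
Profit = P·Q − TC = 46·4 − 350 = -¥166, a loss, but smaller than the ¥230 fixed cost the firm would lose by shutting down.

Produce at Q = 4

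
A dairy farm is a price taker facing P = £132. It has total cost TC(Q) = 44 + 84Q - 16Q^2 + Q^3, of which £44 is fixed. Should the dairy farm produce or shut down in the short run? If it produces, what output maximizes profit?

Produce at Q = 12

From TC, MC = TC'(Q) = 84 - 32Q + 3Q^2 and AVC = VC/Q = 84 - 16Q + Q^2.
AVC hits its minimum where MC = AVC, at Q = 8, giving min AVC = 84 - 16·8 + 8^2 = £20.
Since P = £132 ≥ min AVC = £20, price covers variable cost and the firm should produce.
P = MC gives -48 - 32Q + 3Q^2 = 0, with roots -4/3 and 12. Take the larger (rising MC): Q* = 12.
Check: AVC at Q = 12 is £36 ≤ P, so revenue covers variable cost.
Profit = P·Q − TC = 132·12 − 476 = £1108.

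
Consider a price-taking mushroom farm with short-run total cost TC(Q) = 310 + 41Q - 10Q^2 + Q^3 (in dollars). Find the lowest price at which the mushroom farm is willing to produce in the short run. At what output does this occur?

The firm shuts down when price falls below the minimum of average variable cost. AVC = VC/Q = 41 - 10Q + Q^2.
At the minimum of AVC, MC = AVC. MC = 41 - 20Q + 3Q^2; setting MC = AVC gives 2Q^2 - 10Q = 0, so Q = 5. min AVC = 16.
So the shutdown price is $16.

$16 per unit, at Q = 5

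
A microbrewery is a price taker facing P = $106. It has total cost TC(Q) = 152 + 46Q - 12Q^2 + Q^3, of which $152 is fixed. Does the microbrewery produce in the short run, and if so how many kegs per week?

Produce at Q = 10

Strip out fixed cost: VC = 46Q - 12Q^2 + Q^3. Then AVC = 46 - 12Q + Q^2 and MC = 46 - 24Q + 3Q^2.
AVC is minimized where dAVC/dQ = -12 + 2Q = 0, at Q = 6; min AVC = 46 - 12·6 + 6^2 = $10.
P = $106 exceeds min AVC = $10, so the firm stays open.
Set P = MC: 106 = 46 - 24Q + 3Q^2 → -60 - 24Q + 3Q^2 = 0. The roots are Q = -2 and Q = 10; the profit-maximizing output is on the rising part of MC, so Q* = 10.
Check: AVC at Q = 10 is $26 ≤ P, so revenue covers variable cost.
Profit = P·Q − TC = 106·10 − 412 = $648.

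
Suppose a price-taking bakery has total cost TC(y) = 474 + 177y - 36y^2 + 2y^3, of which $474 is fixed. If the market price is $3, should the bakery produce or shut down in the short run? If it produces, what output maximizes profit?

From TC, MC = TC'(y) = 177 - 72y + 6y^2 and AVC = VC/y = 177 - 36y + 2y^2.
The AVC parabola has its vertex at y = 36/4 = 9, where AVC = 177 - 36·9 + 2·9^2 = $15.
With P < min AVC ($3 < $15), every unit sold adds to the loss.
Shutting down limits the loss to fixed cost, $474.

Shut down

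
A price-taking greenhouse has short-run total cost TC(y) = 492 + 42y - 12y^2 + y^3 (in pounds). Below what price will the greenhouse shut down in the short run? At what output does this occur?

The firm shuts down when price falls below the minimum of average variable cost. AVC = VC/y = 42 - 12y + y^2.
At the minimum of AVC, MC = AVC. MC = 42 - 24y + 3y^2; setting MC = AVC gives 2y^2 - 12y = 0, so y = 6. min AVC = 6.
So the shutdown price is £6.

£6 per unit, at y = 6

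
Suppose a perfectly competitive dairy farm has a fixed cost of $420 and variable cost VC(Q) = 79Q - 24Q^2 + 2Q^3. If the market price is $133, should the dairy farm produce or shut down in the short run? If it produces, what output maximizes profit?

Variable cost is VC = 79Q - 24Q^2 + 2Q^3, so AVC = VC/Q = 79 - 24Q + 2Q^2 and MC = dTC/dQ = 79 - 48Q + 6Q^2.
AVC is minimized where dAVC/dQ = -24 + 4Q = 0, at Q = 6; min AVC = 79 - 24·6 + 2·6^2 = $7.
Since P = $133 ≥ min AVC = $7, price covers variable cost and the firm should produce.
Set P = MC: 133 = 79 - 48Q + 6Q^2 → -54 - 48Q + 6Q^2 = 0. The roots are Q = -1 and Q = 9; the profit-maximizing output is on the rising part of MC, so Q* = 9.
Check: AVC at Q = 9 is $25 ≤ P, so revenue covers variable cost.
Profit = P·Q − TC = 133·9 − 645 = $552.

Produce at Q = 9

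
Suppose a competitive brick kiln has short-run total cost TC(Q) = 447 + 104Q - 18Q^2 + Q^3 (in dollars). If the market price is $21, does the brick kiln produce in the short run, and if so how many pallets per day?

Shut down

Strip out fixed cost: VC = 104Q - 18Q^2 + Q^3. Then AVC = 104 - 18Q + Q^2 and MC = 104 - 36Q + 3Q^2.
AVC hits its minimum where MC = AVC, at Q = 9, giving min AVC = 104 - 18·9 + 9^2 = $23.
With P < min AVC ($21 < $23), every unit sold adds to the loss.
Shutting down limits the loss to fixed cost, $447.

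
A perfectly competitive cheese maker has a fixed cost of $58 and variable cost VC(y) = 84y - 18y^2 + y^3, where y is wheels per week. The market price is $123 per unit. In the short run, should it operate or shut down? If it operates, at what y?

From TC, MC = TC'(y) = 84 - 36y + 3y^2 and AVC = VC/y = 84 - 18y + y^2.
The AVC parabola has its vertex at y = 18/2 = 9, where AVC = 84 - 18·9 + 9^2 = $3.
P = $123 exceeds min AVC = $3, so the firm stays open.
Set P = MC: 123 = 84 - 36y + 3y^2 → -39 - 36y + 3y^2 = 0. The roots are y = -1 and y = 13; the profit-maximizing output is on the rising part of MC, so y* = 13.
Check: AVC at y = 13 is $19 ≤ P, so revenue covers variable cost.
Profit = P·y − TC = 123·13 − 305 = $1294.

Produce at y = 13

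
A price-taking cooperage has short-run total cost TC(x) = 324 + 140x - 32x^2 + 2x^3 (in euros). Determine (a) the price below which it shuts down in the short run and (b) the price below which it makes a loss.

AVC = 140 - 32x + 2x^2; minimized at x = 8, giving min AVC = €12. That is the shutdown price.
ATC = 324/x + 140 - 32x + 2x^2. Setting dATC/dx = −324/x^2 − 32 + 4x = 0 gives x = 9 (since 4·9^3 − 32·9^2 = 324).
min ATC = 324/9 + 140 − 32·9 + 2·9^2 = €50. That is the break-even price.
Between these two prices the firm operates at a loss; above €50 it earns a profit.

Shutdown price = €12; break-even price = €50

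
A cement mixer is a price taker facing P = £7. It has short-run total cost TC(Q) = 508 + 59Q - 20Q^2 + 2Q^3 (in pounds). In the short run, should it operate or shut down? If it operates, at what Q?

From TC, MC = TC'(Q) = 59 - 40Q + 6Q^2 and AVC = VC/Q = 59 - 20Q + 2Q^2.
The AVC parabola has its vertex at Q = 20/4 = 5, where AVC = 59 - 20·5 + 2·5^2 = £9.
Since P = £7 < min AVC = £9, price fails to cover variable cost at any output.
Best response: produce nothing and absorb the £508 fixed cost.

Shut down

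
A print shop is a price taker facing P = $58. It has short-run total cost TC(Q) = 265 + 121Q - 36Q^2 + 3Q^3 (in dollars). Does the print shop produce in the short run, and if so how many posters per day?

Produce at Q = 7

From TC, MC = TC'(Q) = 121 - 72Q + 9Q^2 and AVC = VC/Q = 121 - 36Q + 3Q^2.
AVC hits its minimum where MC = AVC, at Q = 6, giving min AVC = 121 - 36·6 + 3·6^2 = $13.
P = $58 exceeds min AVC = $13, so the firm stays open.
Set P = MC: 58 = 121 - 72Q + 9Q^2 → 63 - 72Q + 9Q^2 = 0. The roots are Q = 1 and Q = 7; the profit-maximizing output is on the rising part of MC, so Q* = 7.
Check: AVC at Q = 7 is $16 ≤ P, so revenue covers variable cost.
Profit = P·Q − TC = 58·7 − 377 = $29.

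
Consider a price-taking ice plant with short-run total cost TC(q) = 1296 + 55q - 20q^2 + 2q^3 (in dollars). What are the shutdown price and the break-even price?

Shutdown price = min AVC. AVC = 55 - 20q + 2q^2, with vertex at q = 5 and minimum $5.
ATC = 1296/q + 55 - 20q + 2q^2. Setting dATC/dq = −1296/q^2 − 20 + 4q = 0 gives q = 9 (since 4·9^3 − 20·9^2 = 1296).
min ATC = 1296/9 + 55 − 20·9 + 2·9^2 = $181. That is the break-even price.
For $5 ≤ P < $181 the firm produces at a loss; below $5 it shuts down.

Shutdown price = $5; break-even price = $181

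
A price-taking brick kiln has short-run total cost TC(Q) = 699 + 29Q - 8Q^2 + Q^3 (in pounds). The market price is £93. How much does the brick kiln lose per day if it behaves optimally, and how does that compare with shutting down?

AVC = 29 - 8Q + Q^2; min AVC = £13 at Q = 4. Since P = £93 ≥ min AVC, the firm produces.
MC = 29 - 16Q + 3Q^2. Setting P = MC and taking the root on the rising branch gives Q* = 8.
TR = 93·8 = 744. TC = 699 + 232 = 931. Profit = 744 − 931 = -£187.
That loss of £187 beats the £699 the firm would lose by shutting down; producing recovers £512 of fixed cost.

Profit = -£187 at Q = 8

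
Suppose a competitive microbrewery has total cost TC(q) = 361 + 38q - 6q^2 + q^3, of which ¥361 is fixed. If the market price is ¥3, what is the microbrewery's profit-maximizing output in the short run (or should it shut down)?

Strip out fixed cost: VC = 38q - 6q^2 + q^3. Then AVC = 38 - 6q + q^2 and MC = 38 - 12q + 3q^2.
AVC hits its minimum where MC = AVC, at q = 3, giving min AVC = 38 - 6·3 + 3^2 = ¥29.
P = ¥3 lies below min AVC = ¥29; no output level covers variable cost.
The firm minimizes its loss by shutting down and losing only its fixed cost of ¥361.

Shut down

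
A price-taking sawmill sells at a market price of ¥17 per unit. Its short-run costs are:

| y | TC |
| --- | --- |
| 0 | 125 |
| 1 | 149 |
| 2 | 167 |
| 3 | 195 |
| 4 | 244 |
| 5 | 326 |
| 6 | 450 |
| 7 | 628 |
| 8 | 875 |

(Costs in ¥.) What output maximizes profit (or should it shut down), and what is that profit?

y = 0 (shut down); profit = -¥125

Compute π = P·y − TC at each output: y=0: -125; y=1: -132; y=2: -133; y=3: -144; y=4: -176; y=5: -241; y=6: -348; y=7: -509; y=8: -739.
Profit is highest at y = 0. Equivalently, the lowest AVC in the table is 42/2 ≈ ¥21 at y = 2, and P = ¥17 falls below it — price never covers variable cost, so the firm shuts down and loses only its fixed cost.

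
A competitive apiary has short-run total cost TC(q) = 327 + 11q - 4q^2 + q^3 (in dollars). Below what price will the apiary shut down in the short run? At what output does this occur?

$7 per unit, at q = 2

Short-run supply begins at min AVC. From VC = 11q - 4q^2 + q^3, AVC = 11 - 4q + q^2.
dAVC/dq = -4 + 2q = 0 gives q = 2. min AVC = 11 - 4·2 + 2^2 = 7.
For P < $7 the firm produces nothing.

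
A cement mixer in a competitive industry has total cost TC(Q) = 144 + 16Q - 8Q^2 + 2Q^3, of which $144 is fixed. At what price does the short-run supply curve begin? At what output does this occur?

$8 per unit, at Q = 2

Short-run supply begins at min AVC. From VC = 16Q - 8Q^2 + 2Q^3, AVC = 16 - 8Q + 2Q^2.
dAVC/dQ = -8 + 4Q = 0 gives Q = 2. min AVC = 16 - 8·2 + 2·2^2 = 8.
For P < $8 the firm produces nothing.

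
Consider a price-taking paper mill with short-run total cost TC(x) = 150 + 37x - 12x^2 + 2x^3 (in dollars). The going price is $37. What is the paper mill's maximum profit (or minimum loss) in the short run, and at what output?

AVC = 37 - 12x + 2x^2 has its minimum $19 at x = 3; price $37 clears that bar, so the firm operates.
With MC = 37 - 24x + 6x^2, P = MC on the upward-sloping part at x* = 4.
TR = 37·4 = 148. TC = 150 + 84 = 234. Profit = 148 − 234 = -$86.
By producing, the firm covers all variable cost plus $64 of fixed cost; shutting down would lose the full $150.

Profit = -$86 at x = 4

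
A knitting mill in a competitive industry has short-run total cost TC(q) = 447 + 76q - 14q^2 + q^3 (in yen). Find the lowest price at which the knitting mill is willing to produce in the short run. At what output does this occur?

¥27 per unit, at q = 7

The shutdown price is the minimum of AVC. VC = 76q - 14q^2 + q^3, so AVC = 76 - 14q + q^2.
At the minimum of AVC, MC = AVC. MC = 76 - 28q + 3q^2; setting MC = AVC gives 2q^2 - 14q = 0, so q = 7. min AVC = 27.
So the shutdown price is ¥27.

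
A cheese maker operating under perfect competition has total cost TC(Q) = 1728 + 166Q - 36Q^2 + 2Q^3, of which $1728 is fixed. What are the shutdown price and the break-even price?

Shutdown price = $4; break-even price = $166

Shutdown price = min AVC. AVC = 166 - 36Q + 2Q^2, with vertex at Q = 9 and minimum $4.
ATC = 1728/Q + 166 - 36Q + 2Q^2. Setting dATC/dQ = −1728/Q^2 − 36 + 4Q = 0 gives Q = 12 (since 4·12^3 − 36·12^2 = 1728).
min ATC = 1728/12 + 166 − 36·12 + 2·12^2 = $166. That is the break-even price.
For $4 ≤ P < $166 the firm produces at a loss; below $4 it shuts down.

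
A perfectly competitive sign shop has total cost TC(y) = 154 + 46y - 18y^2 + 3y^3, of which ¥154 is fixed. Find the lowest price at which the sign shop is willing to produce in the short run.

The firm shuts down when price falls below the minimum of average variable cost. AVC = VC/y = 46 - 18y + 3y^2.
At the minimum of AVC, MC = AVC. MC = 46 - 36y + 9y^2; setting MC = AVC gives 6y^2 - 18y = 0, so y = 3. min AVC = 19.
The firm shuts down for any P below ¥19.

¥19 per unit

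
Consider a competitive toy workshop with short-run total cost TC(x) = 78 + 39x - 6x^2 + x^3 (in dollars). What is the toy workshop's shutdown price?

The firm shuts down when price falls below the minimum of average variable cost. AVC = VC/x = 39 - 6x + x^2.
dAVC/dx = -6 + 2x = 0 gives x = 3. min AVC = 39 - 6·3 + 3^2 = 30.
The firm shuts down for any P below $30.

$30 per unit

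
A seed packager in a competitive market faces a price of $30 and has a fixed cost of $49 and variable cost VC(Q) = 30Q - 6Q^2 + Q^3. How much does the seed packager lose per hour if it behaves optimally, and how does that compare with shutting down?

Profit = -$17 at Q = 4

AVC = 30 - 6Q + Q^2; min AVC = $21 at Q = 3. Since P = $30 ≥ min AVC, the firm produces.
With MC = 30 - 12Q + 3Q^2, P = MC on the upward-sloping part at Q* = 4.
TR = 30·4 = 120. TC = 49 + 88 = 137. Profit = 120 − 137 = -$17.
By producing, the firm covers all variable cost plus $32 of fixed cost; shutting down would lose the full $49.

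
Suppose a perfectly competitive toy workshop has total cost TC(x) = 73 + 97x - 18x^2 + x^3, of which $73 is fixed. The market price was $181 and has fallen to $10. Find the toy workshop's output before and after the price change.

MC = 97 - 36x + 3x^2; the shutdown threshold is min AVC = $16 (at x = 9).
With P = $181 above the shutdown price, P = MC gives x = 14.
At P = $10 < min AVC = $16, price no longer covers variable cost at any output, so the firm shuts down: x = 0.

Output falls from 14 to 0 (the firm shuts down)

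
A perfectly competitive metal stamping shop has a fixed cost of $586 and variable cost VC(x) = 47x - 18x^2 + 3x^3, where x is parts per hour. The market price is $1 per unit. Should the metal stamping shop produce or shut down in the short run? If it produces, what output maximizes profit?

Shut down

Variable cost is VC = 47x - 18x^2 + 3x^3, so AVC = VC/x = 47 - 18x + 3x^2 and MC = dTC/dx = 47 - 36x + 9x^2.
AVC is minimized where dAVC/dx = -18 + 6x = 0, at x = 3; min AVC = 47 - 18·3 + 3·3^2 = $20.
With P < min AVC ($1 < $20), every unit sold adds to the loss.
Best response: produce nothing and absorb the $586 fixed cost.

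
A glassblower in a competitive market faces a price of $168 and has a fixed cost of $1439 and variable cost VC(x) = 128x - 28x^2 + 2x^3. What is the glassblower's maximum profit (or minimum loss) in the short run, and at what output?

AVC = 128 - 28x + 2x^2 has its minimum $30 at x = 7; price $168 clears that bar, so the firm operates.
With MC = 128 - 56x + 6x^2, P = MC on the upward-sloping part at x* = 10.
TR = 168·10 = 1680. TC = 1439 + 480 = 1919. Profit = 1680 − 1919 = -$239.
Shutting down would mean losing the fixed cost of $1439, so operating at a loss of $239 is better by $1200.

Profit = -$239 at x = 10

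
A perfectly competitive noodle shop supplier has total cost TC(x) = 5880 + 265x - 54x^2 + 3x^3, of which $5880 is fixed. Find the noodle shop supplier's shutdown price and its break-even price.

AVC = 265 - 54x + 3x^2; minimized at x = 9, giving min AVC = $22. That is the shutdown price.
ATC = 5880/x + 265 - 54x + 3x^2. Setting dATC/dx = −5880/x^2 − 54 + 6x = 0 gives x = 14 (since 6·14^3 − 54·14^2 = 5880).
min ATC = 5880/14 + 265 − 54·14 + 3·14^2 = $517. That is the break-even price.
Between these two prices the firm operates at a loss; above $517 it earns a profit.

Shutdown price = $22; break-even price = $517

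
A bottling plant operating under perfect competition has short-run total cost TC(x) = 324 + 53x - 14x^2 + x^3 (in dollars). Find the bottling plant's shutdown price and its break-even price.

AVC = 53 - 14x + x^2; minimized at x = 7, giving min AVC = $4. That is the shutdown price.
ATC = 324/x + 53 - 14x + x^2. Setting dATC/dx = −324/x^2 − 14 + 2x = 0 gives x = 9 (since 2·9^3 − 14·9^2 = 324).
min ATC = 324/9 + 53 − 14·9 + 9^2 = $44. That is the break-even price.
Between these two prices the firm operates at a loss; above $44 it earns a profit.

Shutdown price = $4; break-even price = $44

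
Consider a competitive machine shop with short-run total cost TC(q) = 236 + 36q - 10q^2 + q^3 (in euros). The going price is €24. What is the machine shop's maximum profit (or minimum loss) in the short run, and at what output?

AVC = 36 - 10q + q^2; min AVC = €11 at q = 5. Since P = €24 ≥ min AVC, the firm produces.
With MC = 36 - 20q + 3q^2, P = MC on the upward-sloping part at q* = 6.
TR = 24·6 = 144. TC = 236 + 72 = 308. Profit = 144 − 308 = -€164.
That loss of €164 beats the €236 the firm would lose by shutting down; producing recovers €72 of fixed cost.

Profit = -€164 at q = 6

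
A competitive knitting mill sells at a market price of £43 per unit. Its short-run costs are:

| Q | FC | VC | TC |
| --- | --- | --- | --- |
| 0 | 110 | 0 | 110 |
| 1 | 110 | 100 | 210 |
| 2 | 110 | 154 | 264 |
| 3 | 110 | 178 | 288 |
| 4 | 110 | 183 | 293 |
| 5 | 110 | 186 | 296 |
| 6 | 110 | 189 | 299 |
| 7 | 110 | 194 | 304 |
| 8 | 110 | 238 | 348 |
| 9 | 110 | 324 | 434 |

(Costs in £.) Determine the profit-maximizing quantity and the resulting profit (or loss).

Tabulate TR − TC: Q=0: -110; Q=1: -167; Q=2: -178; Q=3: -159; Q=4: -121; Q=5: -81; Q=6: -41; Q=7: -3; Q=8: -4; Q=9: -47.
Profit is maximized at Q = 7. AVC there is 194/7 = £27.71 ≤ P, so producing beats shutting down (which would give -£110).

Q = 7; profit = -£3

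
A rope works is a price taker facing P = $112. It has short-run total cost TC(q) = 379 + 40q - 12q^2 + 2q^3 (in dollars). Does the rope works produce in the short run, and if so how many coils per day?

Variable cost is VC = 40q - 12q^2 + 2q^3, so AVC = VC/q = 40 - 12q + 2q^2 and MC = dTC/dq = 40 - 24q + 6q^2.
AVC is minimized where dAVC/dq = -12 + 4q = 0, at q = 3; min AVC = 40 - 12·3 + 2·3^2 = $22.
Since P = $112 ≥ min AVC = $22, price covers variable cost and the firm should produce.
Set P = MC: 112 = 40 - 24q + 6q^2 → -72 - 24q + 6q^2 = 0. The roots are q = -2 and q = 6; the profit-maximizing output is on the rising part of MC, so q* = 6.
Check: AVC at q = 6 is $40 ≤ P, so revenue covers variable cost.
Profit = P·q − TC = 112·6 − 619 = $53.

Produce at q = 6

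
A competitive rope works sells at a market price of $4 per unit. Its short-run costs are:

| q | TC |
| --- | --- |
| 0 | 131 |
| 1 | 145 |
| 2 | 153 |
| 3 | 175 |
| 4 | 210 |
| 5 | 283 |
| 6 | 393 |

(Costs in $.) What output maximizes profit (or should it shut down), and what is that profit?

Compute π = P·q − TC at each output: q=0: -131; q=1: -141; q=2: -145; q=3: -163; q=4: -194; q=5: -263; q=6: -369.
Profit is highest at q = 0. Equivalently, the lowest AVC in the table is 22/2 ≈ $11 at q = 2, and P = $4 falls below it — price never covers variable cost, so the firm shuts down and loses only its fixed cost.

q = 0 (shut down); profit = -$131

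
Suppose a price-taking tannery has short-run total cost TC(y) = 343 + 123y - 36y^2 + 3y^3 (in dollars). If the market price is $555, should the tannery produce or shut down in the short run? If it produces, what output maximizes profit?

Variable cost is VC = 123y - 36y^2 + 3y^3, so AVC = VC/y = 123 - 36y + 3y^2 and MC = dTC/dy = 123 - 72y + 9y^2.
AVC hits its minimum where MC = AVC, at y = 6, giving min AVC = 123 - 36·6 + 3·6^2 = $15.
P = $555 exceeds min AVC = $15, so the firm stays open.
Solving P = MC: -432 - 72y + 9y^2 = 0 ⇒ y = -4 or 12. On the upward-sloping branch, y* = 12.
Check: AVC at y = 12 is $123 ≤ P, so revenue covers variable cost.
Profit = P·y − TC = 555·12 − 1819 = $4841.

Produce at y = 12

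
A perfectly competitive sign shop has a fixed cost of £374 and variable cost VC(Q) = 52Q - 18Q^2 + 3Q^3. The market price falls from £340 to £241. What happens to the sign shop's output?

MC = 52 - 36Q + 9Q^2; the shutdown threshold is min AVC = £25 (at Q = 3).
With P = £340 above the shutdown price, P = MC gives Q = 8.
At P = £241 ≥ min AVC, set P = MC: Q = 7. The firm stays open but cuts output.

Output falls from 8 to 7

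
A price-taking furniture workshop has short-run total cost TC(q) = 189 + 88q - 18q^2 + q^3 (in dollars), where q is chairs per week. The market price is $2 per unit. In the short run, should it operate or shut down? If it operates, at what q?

Shut down

Variable cost is VC = 88q - 18q^2 + q^3, so AVC = VC/q = 88 - 18q + q^2 and MC = dTC/dq = 88 - 36q + 3q^2.
AVC hits its minimum where MC = AVC, at q = 9, giving min AVC = 88 - 18·9 + 9^2 = $7.
Since P = $2 < min AVC = $7, price fails to cover variable cost at any output.
Shutting down limits the loss to fixed cost, $189.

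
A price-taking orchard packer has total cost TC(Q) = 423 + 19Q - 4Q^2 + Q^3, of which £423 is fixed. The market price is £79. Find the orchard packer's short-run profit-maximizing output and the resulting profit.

Profit = -£135 at Q = 6

AVC = 19 - 4Q + Q^2 has its minimum £15 at Q = 2; price £79 clears that bar, so the firm operates.
With MC = 19 - 8Q + 3Q^2, P = MC on the upward-sloping part at Q* = 6.
TR = 79·6 = 474. TC = 423 + 186 = 609. Profit = 474 − 609 = -£135.
That loss of £135 beats the £423 the firm would lose by shutting down; producing recovers £288 of fixed cost.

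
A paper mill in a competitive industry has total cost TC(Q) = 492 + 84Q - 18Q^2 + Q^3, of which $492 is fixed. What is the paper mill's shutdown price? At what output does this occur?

Short-run supply begins at min AVC. From VC = 84Q - 18Q^2 + Q^3, AVC = 84 - 18Q + Q^2.
dAVC/dQ = -18 + 2Q = 0 gives Q = 9. min AVC = 84 - 18·9 + 9^2 = 3.
The firm shuts down for any P below $3.

$3 per unit, at Q = 9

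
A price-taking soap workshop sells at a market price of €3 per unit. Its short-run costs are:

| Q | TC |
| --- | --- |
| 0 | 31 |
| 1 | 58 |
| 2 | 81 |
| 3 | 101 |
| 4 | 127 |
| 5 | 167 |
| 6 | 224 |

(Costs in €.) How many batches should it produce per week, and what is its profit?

Q = 0 (shut down); profit = -€31

Tabulate TR − TC: Q=0: -31; Q=1: -55; Q=2: -75; Q=3: -92; Q=4: -115; Q=5: -152; Q=6: -206.
Profit is highest at Q = 0. Equivalently, the lowest AVC in the table is 70/3 ≈ €23.33 at Q = 3, and P = €3 falls below it — price never covers variable cost, so the firm shuts down and loses only its fixed cost.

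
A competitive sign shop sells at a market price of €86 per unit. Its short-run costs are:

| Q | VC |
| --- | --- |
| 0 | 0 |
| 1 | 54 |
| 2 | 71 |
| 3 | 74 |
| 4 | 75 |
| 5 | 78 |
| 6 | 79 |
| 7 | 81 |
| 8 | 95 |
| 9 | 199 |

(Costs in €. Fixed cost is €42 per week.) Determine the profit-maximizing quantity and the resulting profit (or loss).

Q = 8; profit = €551

Tabulate TR − TC: Q=0: -42; Q=1: -10; Q=2: 59; Q=3: 142; Q=4: 227; Q=5: 310; Q=6: 395; Q=7: 479; Q=8: 551; Q=9: 533.
Profit is maximized at Q = 8. AVC there is 95/8 = €11.88 ≤ P, so producing beats shutting down (which would give -€42).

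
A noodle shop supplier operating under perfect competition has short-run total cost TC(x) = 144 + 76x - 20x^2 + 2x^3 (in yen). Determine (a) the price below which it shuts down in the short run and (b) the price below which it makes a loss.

Shutdown price = min AVC. AVC = 76 - 20x + 2x^2, with vertex at x = 5 and minimum ¥26.
ATC = 144/x + 76 - 20x + 2x^2. Setting dATC/dx = −144/x^2 − 20 + 4x = 0 gives x = 6 (since 4·6^3 − 20·6^2 = 144).
min ATC = 144/6 + 76 − 20·6 + 2·6^2 = ¥52. That is the break-even price.
For ¥26 ≤ P < ¥52 the firm produces at a loss; below ¥26 it shuts down.

Shutdown price = ¥26; break-even price = ¥52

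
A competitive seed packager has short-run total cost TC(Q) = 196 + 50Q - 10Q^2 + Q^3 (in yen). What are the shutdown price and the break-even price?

Shutdown price = ¥25; break-even price = ¥57

Shutdown price = min AVC. AVC = 50 - 10Q + Q^2, with vertex at Q = 5 and minimum ¥25.
ATC = 196/Q + 50 - 10Q + Q^2. Setting dATC/dQ = −196/Q^2 − 10 + 2Q = 0 gives Q = 7 (since 2·7^3 − 10·7^2 = 196).
min ATC = 196/7 + 50 − 10·7 + 7^2 = ¥57. That is the break-even price.
Between these two prices the firm operates at a loss; above ¥57 it earns a profit.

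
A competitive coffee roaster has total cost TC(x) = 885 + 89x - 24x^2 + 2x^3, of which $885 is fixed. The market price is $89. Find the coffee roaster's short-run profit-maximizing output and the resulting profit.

Profit = -$373 at x = 8

AVC = 89 - 24x + 2x^2 has its minimum $17 at x = 6; price $89 clears that bar, so the firm operates.
With MC = 89 - 48x + 6x^2, P = MC on the upward-sloping part at x* = 8.
TR = 89·8 = 712. TC = 885 + 200 = 1085. Profit = 712 − 1085 = -$373.
Shutting down would mean losing the fixed cost of $885, so operating at a loss of $373 is better by $512.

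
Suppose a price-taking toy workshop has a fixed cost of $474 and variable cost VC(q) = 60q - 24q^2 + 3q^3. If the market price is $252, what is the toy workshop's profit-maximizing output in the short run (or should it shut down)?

Produce at q = 8

Variable cost is VC = 60q - 24q^2 + 3q^3, so AVC = VC/q = 60 - 24q + 3q^2 and MC = dTC/dq = 60 - 48q + 9q^2.
AVC is minimized where dAVC/dq = -24 + 6q = 0, at q = 4; min AVC = 60 - 24·4 + 3·4^2 = $12.
P = $252 exceeds min AVC = $12, so the firm stays open.
Set P = MC: 252 = 60 - 48q + 9q^2 → -192 - 48q + 9q^2 = 0. The roots are q = -8/3 and q = 8; the profit-maximizing output is on the rising part of MC, so q* = 8.
Check: AVC at q = 8 is $60 ≤ P, so revenue covers variable cost.
Profit = P·q − TC = 252·8 − 954 = $1062.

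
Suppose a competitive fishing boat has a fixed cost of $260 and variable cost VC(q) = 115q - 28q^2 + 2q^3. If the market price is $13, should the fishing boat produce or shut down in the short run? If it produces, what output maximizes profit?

From TC, MC = TC'(q) = 115 - 56q + 6q^2 and AVC = VC/q = 115 - 28q + 2q^2.
AVC is minimized where dAVC/dq = -28 + 4q = 0, at q = 7; min AVC = 115 - 28·7 + 2·7^2 = $17.
Since P = $13 < min AVC = $17, price fails to cover variable cost at any output.
Shutting down limits the loss to fixed cost, $260.

Shut down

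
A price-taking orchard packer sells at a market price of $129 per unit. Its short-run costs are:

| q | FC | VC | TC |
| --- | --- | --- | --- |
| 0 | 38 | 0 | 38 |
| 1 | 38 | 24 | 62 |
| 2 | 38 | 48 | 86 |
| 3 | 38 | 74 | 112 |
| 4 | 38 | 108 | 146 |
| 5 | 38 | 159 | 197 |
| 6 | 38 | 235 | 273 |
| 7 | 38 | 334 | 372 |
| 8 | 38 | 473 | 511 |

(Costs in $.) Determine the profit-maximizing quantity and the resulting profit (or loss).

q = 7; profit = $531

Profit at each row (π = 129q − TC): q=0: -38; q=1: 67; q=2: 172; q=3: 275; q=4: 370; q=5: 448; q=6: 501; q=7: 531; q=8: 521.
Profit is maximized at q = 7. AVC there is 334/7 = $47.71 ≤ P, so producing beats shutting down (which would give -$38).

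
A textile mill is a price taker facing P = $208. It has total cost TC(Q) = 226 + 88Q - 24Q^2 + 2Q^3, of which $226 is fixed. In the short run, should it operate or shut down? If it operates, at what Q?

Strip out fixed cost: VC = 88Q - 24Q^2 + 2Q^3. Then AVC = 88 - 24Q + 2Q^2 and MC = 88 - 48Q + 6Q^2.
AVC is minimized where dAVC/dQ = -24 + 4Q = 0, at Q = 6; min AVC = 88 - 24·6 + 2·6^2 = $16.
Since P = $208 ≥ min AVC = $16, price covers variable cost and the firm should produce.
P = MC gives -120 - 48Q + 6Q^2 = 0, with roots -2 and 10. Take the larger (rising MC): Q* = 10.
Check: AVC at Q = 10 is $48 ≤ P, so revenue covers variable cost.
Profit = P·Q − TC = 208·10 − 706 = $1374.

Produce at Q = 10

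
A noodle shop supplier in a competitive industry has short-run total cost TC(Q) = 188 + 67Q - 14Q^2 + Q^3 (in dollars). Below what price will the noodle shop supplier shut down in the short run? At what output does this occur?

$18 per unit, at Q = 7

The shutdown price is the minimum of AVC. VC = 67Q - 14Q^2 + Q^3, so AVC = 67 - 14Q + Q^2.
At the minimum of AVC, MC = AVC. MC = 67 - 28Q + 3Q^2; setting MC = AVC gives 2Q^2 - 14Q = 0, so Q = 7. min AVC = 18.
The firm shuts down for any P below $18.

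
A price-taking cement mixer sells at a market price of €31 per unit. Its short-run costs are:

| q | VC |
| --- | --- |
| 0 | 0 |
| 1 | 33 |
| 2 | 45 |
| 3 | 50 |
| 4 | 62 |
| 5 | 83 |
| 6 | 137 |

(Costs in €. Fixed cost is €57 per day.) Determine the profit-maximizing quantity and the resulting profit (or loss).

q = 5; profit = €15

Profit at each row (π = 31q − TC): q=0: -57; q=1: -59; q=2: -40; q=3: -14; q=4: 5; q=5: 15; q=6: -8.
Profit is maximized at q = 5. AVC there is 83/5 = €16.60 ≤ P, so producing beats shutting down (which would give -€57).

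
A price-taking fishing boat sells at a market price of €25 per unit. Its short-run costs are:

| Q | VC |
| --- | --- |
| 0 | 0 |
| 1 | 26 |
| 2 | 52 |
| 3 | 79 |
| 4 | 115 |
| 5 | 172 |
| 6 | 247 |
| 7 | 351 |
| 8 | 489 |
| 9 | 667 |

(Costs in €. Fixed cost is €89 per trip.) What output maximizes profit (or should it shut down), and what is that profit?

Tabulate TR − TC: Q=0: -89; Q=1: -90; Q=2: -91; Q=3: -93; Q=4: -104; Q=5: -136; Q=6: -186; Q=7: -265; Q=8: -378; Q=9: -531.
Profit is highest at Q = 0. Equivalently, the lowest AVC in the table is 26/1 ≈ €26 at Q = 1, and P = €25 falls below it — price never covers variable cost, so the firm shuts down and loses only its fixed cost.

Q = 0 (shut down); profit = -€89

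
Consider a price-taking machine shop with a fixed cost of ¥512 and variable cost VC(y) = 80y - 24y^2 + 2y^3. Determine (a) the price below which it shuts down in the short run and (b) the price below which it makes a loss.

Shutdown price = ¥8; break-even price = ¥80

Shutdown price = min AVC. AVC = 80 - 24y + 2y^2, with vertex at y = 6 and minimum ¥8.
ATC = 512/y + 80 - 24y + 2y^2. Setting dATC/dy = −512/y^2 − 24 + 4y = 0 gives y = 8 (since 4·8^3 − 24·8^2 = 512).
min ATC = 512/8 + 80 − 24·8 + 2·8^2 = ¥80. That is the break-even price.
For ¥8 ≤ P < ¥80 the firm produces at a loss; below ¥8 it shuts down.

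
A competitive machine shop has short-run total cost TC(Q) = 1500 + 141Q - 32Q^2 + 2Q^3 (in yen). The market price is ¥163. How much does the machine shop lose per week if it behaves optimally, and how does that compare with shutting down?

Profit = -¥48 at Q = 11

AVC = 141 - 32Q + 2Q^2; min AVC = ¥13 at Q = 8. Since P = ¥163 ≥ min AVC, the firm produces.
MC = 141 - 64Q + 6Q^2. Setting P = MC and taking the root on the rising branch gives Q* = 11.
TR = 163·11 = 1793. TC = 1500 + 341 = 1841. Profit = 1793 − 1841 = -¥48.
Shutting down would mean losing the fixed cost of ¥1500, so operating at a loss of ¥48 is better by ¥1452.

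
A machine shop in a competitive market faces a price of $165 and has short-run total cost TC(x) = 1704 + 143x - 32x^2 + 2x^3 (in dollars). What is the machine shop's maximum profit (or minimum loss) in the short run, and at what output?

Profit = -$252 at x = 11

AVC = 143 - 32x + 2x^2; min AVC = $15 at x = 8. Since P = $165 ≥ min AVC, the firm produces.
MC = 143 - 64x + 6x^2. Setting P = MC and taking the root on the rising branch gives x* = 11.
TR = 165·11 = 1815. TC = 1704 + 363 = 2067. Profit = 1815 − 2067 = -$252.
Shutting down would mean losing the fixed cost of $1704, so operating at a loss of $252 is better by $1452.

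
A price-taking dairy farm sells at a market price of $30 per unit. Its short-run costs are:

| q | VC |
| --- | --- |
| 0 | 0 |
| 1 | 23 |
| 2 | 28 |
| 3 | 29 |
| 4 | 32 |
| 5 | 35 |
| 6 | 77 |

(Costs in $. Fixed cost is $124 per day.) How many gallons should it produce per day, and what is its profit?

q = 5; profit = -$9

Profit at each row (π = 30q − TC): q=0: -124; q=1: -117; q=2: -92; q=3: -63; q=4: -36; q=5: -9; q=6: -21.
Profit is maximized at q = 5. AVC there is 35/5 = $7 ≤ P, so producing beats shutting down (which would give -$124).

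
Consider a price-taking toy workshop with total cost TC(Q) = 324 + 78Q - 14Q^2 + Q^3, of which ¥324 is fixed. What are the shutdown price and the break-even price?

Shutdown price = ¥29; break-even price = ¥69

AVC = 78 - 14Q + Q^2; minimized at Q = 7, giving min AVC = ¥29. That is the shutdown price.
ATC = 324/Q + 78 - 14Q + Q^2. Setting dATC/dQ = −324/Q^2 − 14 + 2Q = 0 gives Q = 9 (since 2·9^3 − 14·9^2 = 324).
min ATC = 324/9 + 78 − 14·9 + 9^2 = ¥69. That is the break-even price.
For ¥29 ≤ P < ¥69 the firm produces at a loss; below ¥29 it shuts down.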